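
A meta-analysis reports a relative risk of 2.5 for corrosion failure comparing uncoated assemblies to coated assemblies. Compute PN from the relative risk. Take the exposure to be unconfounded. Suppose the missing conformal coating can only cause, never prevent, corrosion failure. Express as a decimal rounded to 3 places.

PN ≈ 0.600

Under exogeneity and monotonicity, PN = (RR − 1) / RR = 1 − 1/RR.
PN = (2.5 − 1) / 2.5 = 1.5 / 2.5 ≈ 0.6000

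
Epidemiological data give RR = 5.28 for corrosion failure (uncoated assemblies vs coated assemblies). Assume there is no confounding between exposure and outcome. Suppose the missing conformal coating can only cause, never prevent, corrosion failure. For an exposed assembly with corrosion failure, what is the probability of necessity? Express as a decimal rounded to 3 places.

Under exogeneity and monotonicity, PN = (RR − 1) / RR = 1 − 1/RR.
PN = (5.28 − 1) / 5.28 = 4.28 / 5.28 ≈ 0.8106

PN ≈ 0.811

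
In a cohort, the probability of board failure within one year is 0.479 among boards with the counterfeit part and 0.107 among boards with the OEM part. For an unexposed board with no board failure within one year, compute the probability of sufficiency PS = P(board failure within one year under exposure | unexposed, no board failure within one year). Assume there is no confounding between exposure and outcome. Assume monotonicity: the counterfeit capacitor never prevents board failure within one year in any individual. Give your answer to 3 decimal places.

Let p₁ = 0.479, p₀ = 0.107.
Under exogeneity and monotonicity, PS = (p₁ − p₀) / (1 − p₀).
PS = (0.479 − 0.107) / (1 − 0.107) = 0.372 / 0.893 ≈ 0.4166

PS ≈ 0.417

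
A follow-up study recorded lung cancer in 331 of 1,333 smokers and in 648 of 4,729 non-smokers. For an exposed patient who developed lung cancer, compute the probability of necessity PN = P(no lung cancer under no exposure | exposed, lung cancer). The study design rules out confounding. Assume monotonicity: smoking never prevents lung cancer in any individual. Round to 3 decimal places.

p₁ = P(outcome | exposed) = 331/1333 = 0.24831
p₀ = P(outcome | unexposed) = 648/4729 = 0.13703
Under exogeneity and monotonicity, PN = (p₁ − p₀) / p₁.
PN = (0.24831 − 0.13703) / 0.24831 = 0.11129 / 0.24831 ≈ 0.4482

PN ≈ 0.448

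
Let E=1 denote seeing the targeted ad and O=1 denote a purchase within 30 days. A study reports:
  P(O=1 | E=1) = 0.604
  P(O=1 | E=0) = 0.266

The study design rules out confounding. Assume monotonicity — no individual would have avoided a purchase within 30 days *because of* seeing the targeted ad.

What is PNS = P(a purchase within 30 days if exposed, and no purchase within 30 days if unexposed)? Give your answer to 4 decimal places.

Let p₁ = 0.604, p₀ = 0.266.
Under exogeneity and monotonicity, PNS = p₁ − p₀.
PNS = 0.604 − 0.266 = 0.338

PNS ≈ 0.3380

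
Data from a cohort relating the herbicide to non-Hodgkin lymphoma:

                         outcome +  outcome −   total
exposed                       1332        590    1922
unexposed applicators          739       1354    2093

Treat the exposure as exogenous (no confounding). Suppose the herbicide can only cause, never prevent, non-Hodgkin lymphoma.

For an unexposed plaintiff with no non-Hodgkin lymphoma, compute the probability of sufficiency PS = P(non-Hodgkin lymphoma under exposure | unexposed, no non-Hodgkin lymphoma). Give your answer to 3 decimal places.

PS ≈ 0.525

p₁ = P(outcome | exposed) = 1332/1922 = 0.69303
p₀ = P(outcome | unexposed) = 739/2093 = 0.35308
Under exogeneity and monotonicity, PS = (p₁ − p₀) / (1 − p₀).
PS = (0.69303 − 0.35308) / (1 − 0.35308) = 0.33995 / 0.64692 ≈ 0.5255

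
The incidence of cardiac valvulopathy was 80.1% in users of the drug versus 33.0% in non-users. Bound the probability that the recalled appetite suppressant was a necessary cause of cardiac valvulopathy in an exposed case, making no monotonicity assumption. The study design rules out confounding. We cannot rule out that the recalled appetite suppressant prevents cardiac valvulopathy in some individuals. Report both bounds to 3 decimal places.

0.588 ≤ PN ≤ 0.836

p₁ = 0.801, p₀ = 0.33.
Under exogeneity alone the bounds on PN are max{0,(p₁−p₀)/p₁} ≤ PN ≤ min{1,(1−p₀)/p₁}.
  lower = (p₁ − p₀)/p₁ = 0.471 / 0.801 ≈ 0.5880
  upper = min{1, (1 − p₀)/p₁} = 0.67 / 0.801 ≈ 0.8365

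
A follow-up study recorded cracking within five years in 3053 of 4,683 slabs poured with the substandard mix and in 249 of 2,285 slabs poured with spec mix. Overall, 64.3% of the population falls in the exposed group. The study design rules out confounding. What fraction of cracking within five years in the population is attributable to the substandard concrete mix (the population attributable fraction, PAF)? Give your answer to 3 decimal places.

p₁ = P(outcome | exposed) = 3053/4683 = 0.65193
p₀ = P(outcome | unexposed) = 249/2285 = 0.10897
Overall risk P(Y=1) = π·p₁ + (1−π)·p₀ = 0.643×0.65193 + 0.357×0.10897 = 0.4581.
Under exogeneity, PAF = [P(Y=1) − p₀] / P(Y=1).
PAF = (0.4581 − 0.10897) / 0.4581 ≈ 0.7621

PAF ≈ 0.762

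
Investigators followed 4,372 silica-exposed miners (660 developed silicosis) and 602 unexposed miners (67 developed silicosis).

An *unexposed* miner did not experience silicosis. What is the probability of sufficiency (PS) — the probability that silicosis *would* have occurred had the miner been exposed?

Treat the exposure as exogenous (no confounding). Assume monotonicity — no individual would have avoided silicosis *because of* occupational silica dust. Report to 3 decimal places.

PS ≈ 0.045

p₁ = P(outcome | exposed) = 660/4372 = 0.15096
p₀ = P(outcome | unexposed) = 67/602 = 0.1113
Under exogeneity and monotonicity, PS = (p₁ − p₀) / (1 − p₀).
PS = (0.15096 − 0.1113) / (1 − 0.1113) = 0.039665 / 0.8887 ≈ 0.0446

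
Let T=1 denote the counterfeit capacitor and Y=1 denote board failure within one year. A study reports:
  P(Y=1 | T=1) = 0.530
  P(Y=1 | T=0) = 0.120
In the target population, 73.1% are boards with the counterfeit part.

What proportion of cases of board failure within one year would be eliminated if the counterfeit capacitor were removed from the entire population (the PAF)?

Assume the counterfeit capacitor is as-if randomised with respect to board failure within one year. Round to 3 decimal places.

Let p₁ = 0.53, p₀ = 0.12.
Overall risk P(Y=1) = π·p₁ + (1−π)·p₀ = 0.731×0.53 + 0.269×0.12 = 0.41971.
Under exogeneity, PAF = [P(Y=1) − p₀] / P(Y=1).
PAF = (0.41971 − 0.12) / 0.41971 ≈ 0.7141

PAF ≈ 0.714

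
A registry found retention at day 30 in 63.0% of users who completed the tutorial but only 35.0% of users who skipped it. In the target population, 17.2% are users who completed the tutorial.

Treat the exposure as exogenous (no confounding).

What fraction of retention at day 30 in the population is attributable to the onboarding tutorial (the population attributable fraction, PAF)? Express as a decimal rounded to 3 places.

PAF ≈ 0.121

p₁ = 0.63, p₀ = 0.35.
Overall risk P(Y=1) = π·p₁ + (1−π)·p₀ = 0.172×0.63 + 0.828×0.35 = 0.39816.
Under exogeneity, PAF = [P(Y=1) − p₀] / P(Y=1).
PAF = (0.39816 − 0.35) / 0.39816 ≈ 0.1210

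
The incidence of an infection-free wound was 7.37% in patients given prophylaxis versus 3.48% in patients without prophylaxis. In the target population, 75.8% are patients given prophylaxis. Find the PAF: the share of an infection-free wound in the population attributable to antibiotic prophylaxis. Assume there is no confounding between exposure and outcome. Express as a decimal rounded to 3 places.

p₁ = 0.0737, p₀ = 0.0348.
Overall risk P(Y=1) = π·p₁ + (1−π)·p₀ = 0.758×0.0737 + 0.242×0.0348 = 0.064286.
Under exogeneity, PAF = [P(Y=1) − p₀] / P(Y=1).
PAF = (0.064286 − 0.0348) / 0.064286 ≈ 0.4587

PAF ≈ 0.459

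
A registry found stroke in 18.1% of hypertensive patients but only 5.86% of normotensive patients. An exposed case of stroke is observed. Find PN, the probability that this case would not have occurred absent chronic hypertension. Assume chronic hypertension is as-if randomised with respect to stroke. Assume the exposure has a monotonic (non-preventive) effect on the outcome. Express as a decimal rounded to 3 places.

PN ≈ 0.676

p₁ = 0.181, p₀ = 0.0586.
Under exogeneity and monotonicity, PN = (p₁ − p₀) / p₁.
PN = (0.181 − 0.0586) / 0.181 = 0.1224 / 0.181 ≈ 0.6762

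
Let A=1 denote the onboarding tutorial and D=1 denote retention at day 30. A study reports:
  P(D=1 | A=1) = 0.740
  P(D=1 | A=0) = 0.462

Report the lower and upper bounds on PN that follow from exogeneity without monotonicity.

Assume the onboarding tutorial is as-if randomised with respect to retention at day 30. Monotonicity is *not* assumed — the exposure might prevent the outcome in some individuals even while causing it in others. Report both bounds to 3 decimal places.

0.376 ≤ PN ≤ 0.727

Let p₁ = 0.74, p₀ = 0.462.
Under exogeneity alone the bounds on PN are max{0,(p₁−p₀)/p₁} ≤ PN ≤ min{1,(1−p₀)/p₁}.
  lower = (p₁ − p₀)/p₁ = 0.278 / 0.74 ≈ 0.3757
  upper = min{1, (1 − p₀)/p₁} = 0.538 / 0.74 ≈ 0.7270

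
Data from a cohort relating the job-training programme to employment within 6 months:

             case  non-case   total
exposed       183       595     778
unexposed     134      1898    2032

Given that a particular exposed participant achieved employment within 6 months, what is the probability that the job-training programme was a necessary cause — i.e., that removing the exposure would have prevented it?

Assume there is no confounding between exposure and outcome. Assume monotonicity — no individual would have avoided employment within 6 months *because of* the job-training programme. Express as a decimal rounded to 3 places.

PN ≈ 0.720

p₁ = P(outcome | exposed) = 183/778 = 0.23522
p₀ = P(outcome | unexposed) = 134/2032 = 0.065945
Under exogeneity and monotonicity, PN = (p₁ − p₀) / p₁.
PN = (0.23522 − 0.065945) / 0.23522 = 0.16927 / 0.23522 ≈ 0.7196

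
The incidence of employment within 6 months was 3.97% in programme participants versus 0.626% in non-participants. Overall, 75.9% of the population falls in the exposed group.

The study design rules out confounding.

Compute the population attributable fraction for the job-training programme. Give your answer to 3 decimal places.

PAF ≈ 0.802

p₁ = 0.0397, p₀ = 0.00626.
Overall risk P(Y=1) = π·p₁ + (1−π)·p₀ = 0.759×0.0397 + 0.241×0.00626 = 0.031641.
Under exogeneity, PAF = [P(Y=1) − p₀] / P(Y=1).
PAF = (0.031641 − 0.00626) / 0.031641 ≈ 0.8022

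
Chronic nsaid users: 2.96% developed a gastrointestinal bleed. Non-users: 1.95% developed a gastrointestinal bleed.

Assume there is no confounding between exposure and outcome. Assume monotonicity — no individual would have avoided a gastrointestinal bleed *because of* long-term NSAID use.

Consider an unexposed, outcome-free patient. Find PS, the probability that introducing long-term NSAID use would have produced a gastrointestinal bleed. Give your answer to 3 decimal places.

PS ≈ 0.010

p₁ = 0.0296, p₀ = 0.0195.
Under exogeneity and monotonicity, PS = (p₁ − p₀) / (1 − p₀).
PS = (0.0296 − 0.0195) / (1 − 0.0195) = 0.0101 / 0.9805 ≈ 0.0103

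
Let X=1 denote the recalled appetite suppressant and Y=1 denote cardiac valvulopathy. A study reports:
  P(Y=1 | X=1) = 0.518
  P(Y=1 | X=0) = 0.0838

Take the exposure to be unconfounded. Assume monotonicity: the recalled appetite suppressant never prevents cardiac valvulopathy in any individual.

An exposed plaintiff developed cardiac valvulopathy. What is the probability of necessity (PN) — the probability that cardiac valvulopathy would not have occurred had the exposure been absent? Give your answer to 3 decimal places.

Let p₁ = 0.518, p₀ = 0.0838.
Under exogeneity and monotonicity, PN = (p₁ − p₀) / p₁.
PN = (0.518 − 0.0838) / 0.518 = 0.4342 / 0.518 ≈ 0.8382

PN ≈ 0.838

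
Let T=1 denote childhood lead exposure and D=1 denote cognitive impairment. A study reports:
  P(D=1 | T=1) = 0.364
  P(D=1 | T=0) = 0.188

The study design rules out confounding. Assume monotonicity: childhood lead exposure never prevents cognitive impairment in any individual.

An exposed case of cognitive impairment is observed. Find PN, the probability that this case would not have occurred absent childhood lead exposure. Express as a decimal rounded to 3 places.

Let p₁ = 0.364, p₀ = 0.188.
Under exogeneity and monotonicity, PN = (p₁ − p₀) / p₁.
PN = (0.364 − 0.188) / 0.364 = 0.176 / 0.364 ≈ 0.4835

PN ≈ 0.484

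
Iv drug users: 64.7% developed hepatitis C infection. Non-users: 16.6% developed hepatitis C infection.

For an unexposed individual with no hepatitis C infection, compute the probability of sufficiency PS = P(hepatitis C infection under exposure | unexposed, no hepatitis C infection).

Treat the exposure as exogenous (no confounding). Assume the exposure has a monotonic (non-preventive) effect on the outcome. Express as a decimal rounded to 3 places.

p₁ = 0.647, p₀ = 0.166.
Under exogeneity and monotonicity, PS = (p₁ − p₀) / (1 − p₀).
PS = (0.647 − 0.166) / (1 − 0.166) = 0.481 / 0.834 ≈ 0.5767

PS ≈ 0.577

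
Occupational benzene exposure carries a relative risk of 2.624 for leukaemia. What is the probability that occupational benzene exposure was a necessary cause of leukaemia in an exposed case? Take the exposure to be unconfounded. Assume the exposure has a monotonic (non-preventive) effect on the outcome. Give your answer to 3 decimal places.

Under exogeneity and monotonicity, PN = (RR − 1) / RR = 1 − 1/RR.
PN = (2.624 − 1) / 2.624 = 1.624 / 2.624 ≈ 0.6189

PN ≈ 0.619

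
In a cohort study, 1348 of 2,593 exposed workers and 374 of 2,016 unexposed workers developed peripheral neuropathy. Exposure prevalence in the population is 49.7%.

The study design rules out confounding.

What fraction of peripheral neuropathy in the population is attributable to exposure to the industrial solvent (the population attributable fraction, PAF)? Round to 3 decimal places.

p₁ = P(outcome | exposed) = 1348/2593 = 0.51986
p₀ = P(outcome | unexposed) = 374/2016 = 0.18552
Overall risk P(Y=1) = π·p₁ + (1−π)·p₀ = 0.497×0.51986 + 0.503×0.18552 = 0.35169.
Under exogeneity, PAF = [P(Y=1) − p₀] / P(Y=1).
PAF = (0.35169 − 0.18552) / 0.35169 ≈ 0.4725

PAF ≈ 0.472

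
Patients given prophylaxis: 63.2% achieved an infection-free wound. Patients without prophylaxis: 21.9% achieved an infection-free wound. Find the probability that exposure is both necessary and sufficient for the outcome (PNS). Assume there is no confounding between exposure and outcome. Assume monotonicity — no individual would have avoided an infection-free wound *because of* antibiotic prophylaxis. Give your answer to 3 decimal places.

PNS ≈ 0.413

p₁ = 0.632, p₀ = 0.219.
Under exogeneity and monotonicity, PNS = p₁ − p₀.
PNS = 0.632 − 0.219 = 0.413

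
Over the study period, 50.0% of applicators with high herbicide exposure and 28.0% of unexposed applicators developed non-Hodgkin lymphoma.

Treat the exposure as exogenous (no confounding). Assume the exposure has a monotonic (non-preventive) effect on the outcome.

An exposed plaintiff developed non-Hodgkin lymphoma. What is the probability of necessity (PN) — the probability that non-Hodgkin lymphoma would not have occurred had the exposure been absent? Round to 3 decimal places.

p₁ = 0.5, p₀ = 0.28.
Under exogeneity and monotonicity, PN = (p₁ − p₀) / p₁.
PN = (0.5 − 0.28) / 0.5 = 0.22 / 0.5 ≈ 0.4400

PN ≈ 0.440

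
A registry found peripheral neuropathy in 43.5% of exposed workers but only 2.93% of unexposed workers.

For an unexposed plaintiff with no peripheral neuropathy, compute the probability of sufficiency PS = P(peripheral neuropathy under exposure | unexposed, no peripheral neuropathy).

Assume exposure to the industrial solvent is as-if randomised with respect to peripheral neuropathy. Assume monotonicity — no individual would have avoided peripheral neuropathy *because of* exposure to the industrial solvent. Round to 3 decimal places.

PS ≈ 0.418

p₁ = 0.435, p₀ = 0.0293.
Under exogeneity and monotonicity, PS = (p₁ − p₀) / (1 − p₀).
PS = (0.435 − 0.0293) / (1 − 0.0293) = 0.4057 / 0.9707 ≈ 0.4179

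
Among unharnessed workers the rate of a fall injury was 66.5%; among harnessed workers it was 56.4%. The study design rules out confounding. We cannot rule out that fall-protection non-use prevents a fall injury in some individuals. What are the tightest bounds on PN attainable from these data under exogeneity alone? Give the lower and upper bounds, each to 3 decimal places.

p₁ = 0.665, p₀ = 0.564.
Under exogeneity alone the bounds on PN are max{0,(p₁−p₀)/p₁} ≤ PN ≤ min{1,(1−p₀)/p₁}.
  lower = (p₁ − p₀)/p₁ = 0.101 / 0.665 ≈ 0.1519
  upper = min{1, (1 − p₀)/p₁} = 0.436 / 0.665 ≈ 0.6556

0.152 ≤ PN ≤ 0.656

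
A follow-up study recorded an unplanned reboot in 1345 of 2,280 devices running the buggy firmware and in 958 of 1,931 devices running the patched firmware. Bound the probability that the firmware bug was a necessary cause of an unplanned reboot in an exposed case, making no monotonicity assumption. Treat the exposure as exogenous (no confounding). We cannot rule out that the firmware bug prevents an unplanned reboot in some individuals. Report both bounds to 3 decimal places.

0.159 ≤ PN ≤ 0.854

p₁ = P(outcome | exposed) = 1345/2280 = 0.58991
p₀ = P(outcome | unexposed) = 958/1931 = 0.49612
Under exogeneity alone the bounds on PN are max{0,(p₁−p₀)/p₁} ≤ PN ≤ min{1,(1−p₀)/p₁}.
  lower = (p₁ − p₀)/p₁ = 0.093796 / 0.58991 ≈ 0.1590
  upper = min{1, (1 − p₀)/p₁} = 0.50388 / 0.58991 ≈ 0.8542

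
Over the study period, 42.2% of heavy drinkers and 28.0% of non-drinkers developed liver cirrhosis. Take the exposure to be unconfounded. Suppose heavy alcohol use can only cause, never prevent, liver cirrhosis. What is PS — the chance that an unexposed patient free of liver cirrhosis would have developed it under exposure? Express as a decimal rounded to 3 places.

PS ≈ 0.197

p₁ = 0.422, p₀ = 0.28.
Under exogeneity and monotonicity, PS = (p₁ − p₀) / (1 − p₀).
PS = (0.422 − 0.28) / (1 − 0.28) = 0.142 / 0.72 ≈ 0.1972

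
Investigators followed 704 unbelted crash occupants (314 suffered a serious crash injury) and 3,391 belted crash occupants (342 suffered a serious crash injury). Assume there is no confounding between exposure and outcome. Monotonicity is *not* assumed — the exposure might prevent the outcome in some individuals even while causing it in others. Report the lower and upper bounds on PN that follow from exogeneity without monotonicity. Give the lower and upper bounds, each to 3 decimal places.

p₁ = P(outcome | exposed) = 314/704 = 0.44602
p₀ = P(outcome | unexposed) = 342/3391 = 0.10086
Under exogeneity alone the bounds on PN are max{0,(p₁−p₀)/p₁} ≤ PN ≤ min{1,(1−p₀)/p₁}.
  lower = (p₁ − p₀)/p₁ = 0.34517 / 0.44602 ≈ 0.7739
  upper = min{1, (1 − p₀)/p₁} = 0.89914 / 0.44602 ≈ 2.0159 → capped at 1

0.774 ≤ PN ≤ 1.000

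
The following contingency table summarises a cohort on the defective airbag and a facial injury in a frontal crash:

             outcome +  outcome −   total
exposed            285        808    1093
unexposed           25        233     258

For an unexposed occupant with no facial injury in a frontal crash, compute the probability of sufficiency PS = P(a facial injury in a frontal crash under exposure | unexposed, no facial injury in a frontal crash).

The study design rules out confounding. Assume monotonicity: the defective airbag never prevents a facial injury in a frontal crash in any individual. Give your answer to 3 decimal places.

p₁ = P(outcome | exposed) = 285/1093 = 0.26075
p₀ = P(outcome | unexposed) = 25/258 = 0.096899
Under exogeneity and monotonicity, PS = (p₁ − p₀) / (1 − p₀).
PS = (0.26075 − 0.096899) / (1 − 0.096899) = 0.16385 / 0.9031 ≈ 0.1814

PS ≈ 0.181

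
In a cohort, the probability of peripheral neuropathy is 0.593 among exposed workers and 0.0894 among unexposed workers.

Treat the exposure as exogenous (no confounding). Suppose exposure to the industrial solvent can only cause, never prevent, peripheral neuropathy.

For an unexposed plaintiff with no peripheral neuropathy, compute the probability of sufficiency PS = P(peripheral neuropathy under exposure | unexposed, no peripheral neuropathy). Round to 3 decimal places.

PS ≈ 0.553

Let p₁ = 0.593, p₀ = 0.0894.
Under exogeneity and monotonicity, PS = (p₁ − p₀) / (1 − p₀).
PS = (0.593 − 0.0894) / (1 − 0.0894) = 0.5036 / 0.9106 ≈ 0.5530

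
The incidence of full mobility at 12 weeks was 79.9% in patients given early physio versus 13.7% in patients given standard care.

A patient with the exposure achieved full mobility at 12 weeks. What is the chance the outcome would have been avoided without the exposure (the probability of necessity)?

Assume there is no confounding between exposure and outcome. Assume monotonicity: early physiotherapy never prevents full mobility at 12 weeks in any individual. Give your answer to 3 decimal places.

PN ≈ 0.829

p₁ = 0.799, p₀ = 0.137.
Under exogeneity and monotonicity, PN = (p₁ − p₀) / p₁.
PN = (0.799 − 0.137) / 0.799 = 0.662 / 0.799 ≈ 0.8285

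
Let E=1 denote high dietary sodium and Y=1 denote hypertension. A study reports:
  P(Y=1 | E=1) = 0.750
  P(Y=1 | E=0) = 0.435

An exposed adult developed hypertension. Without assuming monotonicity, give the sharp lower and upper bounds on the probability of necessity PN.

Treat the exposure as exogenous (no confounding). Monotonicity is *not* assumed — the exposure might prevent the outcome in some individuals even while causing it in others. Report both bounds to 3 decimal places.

Let p₁ = 0.75, p₀ = 0.435.
Under exogeneity alone the bounds on PN are max{0,(p₁−p₀)/p₁} ≤ PN ≤ min{1,(1−p₀)/p₁}.
  lower = (p₁ − p₀)/p₁ = 0.315 / 0.75 ≈ 0.4200
  upper = min{1, (1 − p₀)/p₁} = 0.565 / 0.75 ≈ 0.7533

0.420 ≤ PN ≤ 0.753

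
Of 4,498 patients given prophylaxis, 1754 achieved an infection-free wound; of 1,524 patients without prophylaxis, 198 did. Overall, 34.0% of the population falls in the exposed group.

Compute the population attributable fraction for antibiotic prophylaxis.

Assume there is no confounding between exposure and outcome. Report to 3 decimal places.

PAF ≈ 0.405

p₁ = P(outcome | exposed) = 1754/4498 = 0.38995
p₀ = P(outcome | unexposed) = 198/1524 = 0.12992
Overall risk P(Y=1) = π·p₁ + (1−π)·p₀ = 0.34×0.38995 + 0.66×0.12992 = 0.21833.
Under exogeneity, PAF = [P(Y=1) − p₀] / P(Y=1).
PAF = (0.21833 − 0.12992) / 0.21833 ≈ 0.4049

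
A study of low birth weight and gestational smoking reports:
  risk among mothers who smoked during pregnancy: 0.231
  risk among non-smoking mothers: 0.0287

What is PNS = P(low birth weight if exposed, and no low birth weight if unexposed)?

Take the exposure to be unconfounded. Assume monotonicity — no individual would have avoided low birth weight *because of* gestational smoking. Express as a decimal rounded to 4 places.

PNS ≈ 0.2023

Let p₁ = 0.231, p₀ = 0.0287.
Under exogeneity and monotonicity, PNS = p₁ − p₀.
PNS = 0.231 − 0.0287 = 0.2023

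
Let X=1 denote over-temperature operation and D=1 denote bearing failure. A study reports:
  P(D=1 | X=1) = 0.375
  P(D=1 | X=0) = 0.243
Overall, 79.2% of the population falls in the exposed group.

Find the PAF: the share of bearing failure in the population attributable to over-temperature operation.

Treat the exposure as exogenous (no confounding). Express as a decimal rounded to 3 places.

PAF ≈ 0.301

Let p₁ = 0.375, p₀ = 0.243.
Overall risk P(Y=1) = π·p₁ + (1−π)·p₀ = 0.792×0.375 + 0.208×0.243 = 0.34754.
Under exogeneity, PAF = [P(Y=1) − p₀] / P(Y=1).
PAF = (0.34754 − 0.243) / 0.34754 ≈ 0.3008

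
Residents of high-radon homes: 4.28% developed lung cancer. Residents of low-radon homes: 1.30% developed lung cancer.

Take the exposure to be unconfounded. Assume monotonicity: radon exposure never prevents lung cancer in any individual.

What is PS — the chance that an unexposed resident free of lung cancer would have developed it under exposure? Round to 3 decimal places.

PS ≈ 0.030

p₁ = 0.0428, p₀ = 0.013.
Under exogeneity and monotonicity, PS = (p₁ − p₀) / (1 − p₀).
PS = (0.0428 − 0.013) / (1 − 0.013) = 0.0298 / 0.987 ≈ 0.0302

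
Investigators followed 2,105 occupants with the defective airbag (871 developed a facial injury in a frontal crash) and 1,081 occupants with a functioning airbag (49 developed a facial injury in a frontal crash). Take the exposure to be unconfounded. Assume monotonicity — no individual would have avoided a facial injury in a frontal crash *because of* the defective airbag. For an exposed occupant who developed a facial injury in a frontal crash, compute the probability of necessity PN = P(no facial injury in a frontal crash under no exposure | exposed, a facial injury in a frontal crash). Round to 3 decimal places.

p₁ = P(outcome | exposed) = 871/2105 = 0.41378
p₀ = P(outcome | unexposed) = 49/1081 = 0.045328
Under exogeneity and monotonicity, PN = (p₁ − p₀) / p₁.
PN = (0.41378 − 0.045328) / 0.41378 = 0.36845 / 0.41378 ≈ 0.8905

PN ≈ 0.890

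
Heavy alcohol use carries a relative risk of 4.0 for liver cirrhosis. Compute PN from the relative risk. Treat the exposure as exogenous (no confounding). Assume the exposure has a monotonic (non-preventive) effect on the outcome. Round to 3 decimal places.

Under exogeneity and monotonicity, PN = (RR − 1) / RR = 1 − 1/RR.
PN = (4.0 − 1) / 4.0 = 3 / 4.0 ≈ 0.7500

PN ≈ 0.750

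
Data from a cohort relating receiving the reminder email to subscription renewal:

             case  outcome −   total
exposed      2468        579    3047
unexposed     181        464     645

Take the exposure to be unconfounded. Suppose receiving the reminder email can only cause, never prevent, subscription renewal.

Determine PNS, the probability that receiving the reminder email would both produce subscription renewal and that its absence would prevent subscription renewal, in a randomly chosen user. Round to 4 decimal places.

PNS ≈ 0.5294

p₁ = P(outcome | exposed) = 2468/3047 = 0.80998
p₀ = P(outcome | unexposed) = 181/645 = 0.28062
Under exogeneity and monotonicity, PNS = p₁ − p₀.
PNS = 0.80998 − 0.28062 = 0.52936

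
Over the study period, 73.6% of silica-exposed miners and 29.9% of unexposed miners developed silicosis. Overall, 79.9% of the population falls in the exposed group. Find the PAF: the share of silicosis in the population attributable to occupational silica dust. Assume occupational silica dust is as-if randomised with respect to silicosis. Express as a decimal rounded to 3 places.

PAF ≈ 0.539

p₁ = 0.736, p₀ = 0.299.
Overall risk P(Y=1) = π·p₁ + (1−π)·p₀ = 0.799×0.736 + 0.201×0.299 = 0.64816.
Under exogeneity, PAF = [P(Y=1) − p₀] / P(Y=1).
PAF = (0.64816 − 0.299) / 0.64816 ≈ 0.5387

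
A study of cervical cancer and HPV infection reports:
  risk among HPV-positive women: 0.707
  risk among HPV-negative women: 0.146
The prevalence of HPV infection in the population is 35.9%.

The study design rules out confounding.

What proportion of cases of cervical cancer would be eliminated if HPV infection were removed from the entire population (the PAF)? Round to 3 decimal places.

PAF ≈ 0.580

Let p₁ = 0.707, p₀ = 0.146.
Overall risk P(Y=1) = π·p₁ + (1−π)·p₀ = 0.359×0.707 + 0.641×0.146 = 0.3474.
Under exogeneity, PAF = [P(Y=1) − p₀] / P(Y=1).
PAF = (0.3474 − 0.146) / 0.3474 ≈ 0.5797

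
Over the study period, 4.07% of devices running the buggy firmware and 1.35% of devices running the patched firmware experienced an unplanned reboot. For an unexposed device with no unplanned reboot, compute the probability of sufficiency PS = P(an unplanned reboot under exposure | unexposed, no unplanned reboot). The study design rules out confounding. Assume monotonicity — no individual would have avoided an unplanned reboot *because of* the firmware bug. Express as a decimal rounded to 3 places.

PS ≈ 0.028

p₁ = 0.0407, p₀ = 0.0135.
Under exogeneity and monotonicity, PS = (p₁ − p₀) / (1 − p₀).
PS = (0.0407 − 0.0135) / (1 − 0.0135) = 0.0272 / 0.9865 ≈ 0.0276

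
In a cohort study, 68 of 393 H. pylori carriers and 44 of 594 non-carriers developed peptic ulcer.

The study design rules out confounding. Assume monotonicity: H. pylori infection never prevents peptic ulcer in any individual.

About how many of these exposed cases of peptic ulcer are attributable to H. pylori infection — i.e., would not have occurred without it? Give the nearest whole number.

p₁ = P(outcome | exposed) = 68/393 = 0.17303
p₀ = P(outcome | unexposed) = 44/594 = 0.074074
PN = (p₁ − p₀)/p₁ = (0.17303 − 0.074074) / 0.17303 ≈ 0.57190.
Attributable cases ≈ PN × (exposed cases) = 0.57190 × 68 ≈ 38.89.

about 39 cases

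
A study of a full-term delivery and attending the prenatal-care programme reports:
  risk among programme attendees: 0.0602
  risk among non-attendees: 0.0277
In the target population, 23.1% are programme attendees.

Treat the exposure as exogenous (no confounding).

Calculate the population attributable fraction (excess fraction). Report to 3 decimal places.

PAF ≈ 0.213

Let p₁ = 0.0602, p₀ = 0.0277.
Overall risk P(Y=1) = π·p₁ + (1−π)·p₀ = 0.231×0.0602 + 0.769×0.0277 = 0.035208.
Under exogeneity, PAF = [P(Y=1) − p₀] / P(Y=1).
PAF = (0.035208 − 0.0277) / 0.035208 ≈ 0.2132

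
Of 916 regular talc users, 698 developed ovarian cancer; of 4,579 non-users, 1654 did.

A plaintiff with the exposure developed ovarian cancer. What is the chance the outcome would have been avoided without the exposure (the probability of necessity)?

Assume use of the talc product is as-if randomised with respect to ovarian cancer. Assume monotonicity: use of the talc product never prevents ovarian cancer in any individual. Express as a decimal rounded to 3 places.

p₁ = P(outcome | exposed) = 698/916 = 0.76201
p₀ = P(outcome | unexposed) = 1654/4579 = 0.36121
Under exogeneity and monotonicity, PN = (p₁ − p₀) / p₁.
PN = (0.76201 − 0.36121) / 0.76201 = 0.40079 / 0.76201 ≈ 0.5260

PN ≈ 0.526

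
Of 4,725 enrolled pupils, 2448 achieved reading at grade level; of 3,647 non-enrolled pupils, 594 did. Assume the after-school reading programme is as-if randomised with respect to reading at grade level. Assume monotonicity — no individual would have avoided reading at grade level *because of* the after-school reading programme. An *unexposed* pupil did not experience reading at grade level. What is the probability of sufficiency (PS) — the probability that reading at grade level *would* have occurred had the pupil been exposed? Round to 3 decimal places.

PS ≈ 0.424

p₁ = P(outcome | exposed) = 2448/4725 = 0.5181
p₀ = P(outcome | unexposed) = 594/3647 = 0.16287
Under exogeneity and monotonicity, PS = (p₁ − p₀) / (1 − p₀).
PS = (0.5181 − 0.16287) / (1 − 0.16287) = 0.35522 / 0.83713 ≈ 0.4243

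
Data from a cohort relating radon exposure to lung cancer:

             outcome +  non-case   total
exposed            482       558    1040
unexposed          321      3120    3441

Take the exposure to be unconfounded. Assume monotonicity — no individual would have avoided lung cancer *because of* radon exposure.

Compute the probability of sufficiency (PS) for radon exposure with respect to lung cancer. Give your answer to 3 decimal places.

PS ≈ 0.408

p₁ = P(outcome | exposed) = 482/1040 = 0.46346
p₀ = P(outcome | unexposed) = 321/3441 = 0.093287
Under exogeneity and monotonicity, PS = (p₁ − p₀)/(1 − p₀).
PS = (0.46346 − 0.093287) / 0.90671 ≈ 0.4083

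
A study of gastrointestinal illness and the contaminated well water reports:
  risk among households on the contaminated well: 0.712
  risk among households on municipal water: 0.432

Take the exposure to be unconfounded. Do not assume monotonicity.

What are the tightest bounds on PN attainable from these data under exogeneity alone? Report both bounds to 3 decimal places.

Let p₁ = 0.712, p₀ = 0.432.
Under exogeneity alone the bounds on PN are max{0,(p₁−p₀)/p₁} ≤ PN ≤ min{1,(1−p₀)/p₁}.
  lower = (p₁ − p₀)/p₁ = 0.28 / 0.712 ≈ 0.3933
  upper = min{1, (1 − p₀)/p₁} = 0.568 / 0.712 ≈ 0.7978

0.393 ≤ PN ≤ 0.798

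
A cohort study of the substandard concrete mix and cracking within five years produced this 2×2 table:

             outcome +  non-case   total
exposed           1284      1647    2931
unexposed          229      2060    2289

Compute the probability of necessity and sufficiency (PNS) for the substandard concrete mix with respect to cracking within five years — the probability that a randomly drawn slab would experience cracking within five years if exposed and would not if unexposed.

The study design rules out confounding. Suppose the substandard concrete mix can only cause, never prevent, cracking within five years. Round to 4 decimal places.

PNS ≈ 0.3380

p₁ = P(outcome | exposed) = 1284/2931 = 0.43808
p₀ = P(outcome | unexposed) = 229/2289 = 0.10004
Under exogeneity and monotonicity, PNS = p₁ − p₀.
PNS = 0.43808 − 0.10004 = 0.33803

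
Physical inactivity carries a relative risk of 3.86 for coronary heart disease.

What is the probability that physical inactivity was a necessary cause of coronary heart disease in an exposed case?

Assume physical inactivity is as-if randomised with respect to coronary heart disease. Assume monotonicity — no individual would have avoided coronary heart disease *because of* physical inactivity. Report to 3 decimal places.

Under exogeneity and monotonicity, PN = (RR − 1) / RR = 1 − 1/RR.
PN = (3.86 − 1) / 3.86 = 2.86 / 3.86 ≈ 0.7409

PN ≈ 0.741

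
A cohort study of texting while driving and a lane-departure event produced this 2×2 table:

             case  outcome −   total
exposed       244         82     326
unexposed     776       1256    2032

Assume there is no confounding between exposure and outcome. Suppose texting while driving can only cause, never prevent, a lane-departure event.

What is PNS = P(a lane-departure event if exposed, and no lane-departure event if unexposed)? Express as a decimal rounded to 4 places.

p₁ = P(outcome | exposed) = 244/326 = 0.74847
p₀ = P(outcome | unexposed) = 776/2032 = 0.38189
Under exogeneity and monotonicity, PNS = p₁ − p₀.
PNS = 0.74847 − 0.38189 = 0.36658

PNS ≈ 0.3666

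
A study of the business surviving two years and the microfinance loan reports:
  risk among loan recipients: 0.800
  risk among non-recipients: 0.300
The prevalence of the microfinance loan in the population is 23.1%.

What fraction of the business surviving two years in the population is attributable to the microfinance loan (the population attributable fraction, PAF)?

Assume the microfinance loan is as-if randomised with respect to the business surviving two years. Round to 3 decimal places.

PAF ≈ 0.278

Let p₁ = 0.8, p₀ = 0.3.
Overall risk P(Y=1) = π·p₁ + (1−π)·p₀ = 0.231×0.8 + 0.769×0.3 = 0.4155.
Under exogeneity, PAF = [P(Y=1) − p₀] / P(Y=1).
PAF = (0.4155 − 0.3) / 0.4155 ≈ 0.2780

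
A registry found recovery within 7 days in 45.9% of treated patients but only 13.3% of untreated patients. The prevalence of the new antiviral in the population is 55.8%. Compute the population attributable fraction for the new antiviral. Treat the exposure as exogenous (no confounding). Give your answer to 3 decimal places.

PAF ≈ 0.578

p₁ = 0.459, p₀ = 0.133.
Overall risk P(Y=1) = π·p₁ + (1−π)·p₀ = 0.558×0.459 + 0.442×0.133 = 0.31491.
Under exogeneity, PAF = [P(Y=1) − p₀] / P(Y=1).
PAF = (0.31491 − 0.133) / 0.31491 ≈ 0.5777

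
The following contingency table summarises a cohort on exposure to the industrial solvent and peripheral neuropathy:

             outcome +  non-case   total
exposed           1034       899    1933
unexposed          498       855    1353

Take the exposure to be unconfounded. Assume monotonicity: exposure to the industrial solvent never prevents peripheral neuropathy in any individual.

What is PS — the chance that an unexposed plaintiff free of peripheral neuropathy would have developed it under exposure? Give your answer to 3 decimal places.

p₁ = P(outcome | exposed) = 1034/1933 = 0.53492
p₀ = P(outcome | unexposed) = 498/1353 = 0.36807
Under exogeneity and monotonicity, PS = (p₁ − p₀)/(1 − p₀).
PS = (0.53492 − 0.36807) / 0.63193 ≈ 0.2640

PS ≈ 0.264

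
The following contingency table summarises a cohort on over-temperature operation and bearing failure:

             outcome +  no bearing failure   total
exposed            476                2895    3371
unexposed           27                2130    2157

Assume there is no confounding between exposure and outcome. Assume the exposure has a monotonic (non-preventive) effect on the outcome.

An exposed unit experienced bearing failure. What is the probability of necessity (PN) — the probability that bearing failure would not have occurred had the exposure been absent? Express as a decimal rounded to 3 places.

p₁ = P(outcome | exposed) = 476/3371 = 0.1412
p₀ = P(outcome | unexposed) = 27/2157 = 0.012517
Under exogeneity and monotonicity, PN = (p₁ − p₀)/p₁.
PN = (0.1412 − 0.012517) / 0.1412 ≈ 0.9114

PN ≈ 0.911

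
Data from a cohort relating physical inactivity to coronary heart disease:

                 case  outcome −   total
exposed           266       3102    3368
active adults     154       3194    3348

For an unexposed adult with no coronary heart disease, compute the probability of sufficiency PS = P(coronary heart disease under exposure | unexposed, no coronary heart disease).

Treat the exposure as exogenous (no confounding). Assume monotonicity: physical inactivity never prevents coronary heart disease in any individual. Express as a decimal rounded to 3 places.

PS ≈ 0.035

p₁ = P(outcome | exposed) = 266/3368 = 0.078979
p₀ = P(outcome | unexposed) = 154/3348 = 0.045998
Under exogeneity and monotonicity, PS = (p₁ − p₀) / (1 − p₀).
PS = (0.078979 − 0.045998) / (1 − 0.045998) = 0.032981 / 0.954 ≈ 0.0346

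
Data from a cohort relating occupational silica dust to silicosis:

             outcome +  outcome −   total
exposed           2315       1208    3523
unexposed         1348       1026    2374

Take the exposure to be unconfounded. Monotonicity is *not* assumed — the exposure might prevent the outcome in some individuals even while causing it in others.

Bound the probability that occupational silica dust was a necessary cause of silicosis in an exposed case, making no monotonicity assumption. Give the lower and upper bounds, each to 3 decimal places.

0.136 ≤ PN ≤ 0.658

p₁ = P(outcome | exposed) = 2315/3523 = 0.65711
p₀ = P(outcome | unexposed) = 1348/2374 = 0.56782
Under exogeneity alone the bounds on PN are max{0,(p₁−p₀)/p₁} ≤ PN ≤ min{1,(1−p₀)/p₁}.
  lower = (p₁ − p₀)/p₁ = 0.089292 / 0.65711 ≈ 0.1359
  upper = min{1, (1 − p₀)/p₁} = 0.43218 / 0.65711 ≈ 0.6577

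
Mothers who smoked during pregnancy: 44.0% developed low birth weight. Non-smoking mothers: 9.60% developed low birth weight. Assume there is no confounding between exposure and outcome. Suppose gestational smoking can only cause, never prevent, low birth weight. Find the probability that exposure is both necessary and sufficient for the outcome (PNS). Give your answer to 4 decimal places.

PNS ≈ 0.3440

p₁ = 0.44, p₀ = 0.096.
Under exogeneity and monotonicity, PNS = p₁ − p₀.
PNS = 0.44 − 0.096 = 0.344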